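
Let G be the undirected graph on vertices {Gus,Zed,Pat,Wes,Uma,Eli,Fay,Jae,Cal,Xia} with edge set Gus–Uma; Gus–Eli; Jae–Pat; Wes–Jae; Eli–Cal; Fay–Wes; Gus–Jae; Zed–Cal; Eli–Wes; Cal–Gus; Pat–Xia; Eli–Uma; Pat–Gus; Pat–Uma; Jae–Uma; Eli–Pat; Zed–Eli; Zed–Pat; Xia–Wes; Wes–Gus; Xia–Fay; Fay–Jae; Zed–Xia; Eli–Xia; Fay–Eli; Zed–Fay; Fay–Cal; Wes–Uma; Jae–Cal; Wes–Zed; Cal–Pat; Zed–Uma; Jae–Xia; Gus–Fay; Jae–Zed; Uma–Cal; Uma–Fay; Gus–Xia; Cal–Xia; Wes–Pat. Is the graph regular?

Degrees: Gus:8, Zed:8, Pat:8, Wes:8, Uma:8, Eli:8, Fay:8, Jae:8, Cal:8, Xia:8
All degrees equal 8; the graph is regular.

Yes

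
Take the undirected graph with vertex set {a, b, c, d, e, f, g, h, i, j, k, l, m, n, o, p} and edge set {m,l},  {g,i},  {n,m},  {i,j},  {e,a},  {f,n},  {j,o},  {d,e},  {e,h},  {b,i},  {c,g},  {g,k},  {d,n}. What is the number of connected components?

Component: {p}
Component: {b, c, g, i, j, k, o}
Component: {a, d, e, f, h, l, m, n}

3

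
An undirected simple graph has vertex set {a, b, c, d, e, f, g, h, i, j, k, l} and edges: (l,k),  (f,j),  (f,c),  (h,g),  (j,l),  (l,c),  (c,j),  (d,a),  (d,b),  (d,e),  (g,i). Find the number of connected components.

Component: {g, h, i}
Component: {a, b, d, e}
Component: {c, f, j, k, l}

3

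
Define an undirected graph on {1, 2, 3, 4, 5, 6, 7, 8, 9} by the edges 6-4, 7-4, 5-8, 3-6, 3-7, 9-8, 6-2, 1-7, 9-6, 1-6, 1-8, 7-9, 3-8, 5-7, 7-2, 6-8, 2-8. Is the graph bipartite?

No

6-8-9-6 is an odd cycle (length 3), and a bipartite graph can contain only even cycles.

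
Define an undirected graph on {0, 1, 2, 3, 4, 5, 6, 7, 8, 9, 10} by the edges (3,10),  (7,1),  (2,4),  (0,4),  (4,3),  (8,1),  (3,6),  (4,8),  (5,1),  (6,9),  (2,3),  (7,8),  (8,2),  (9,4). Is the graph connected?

A breadth-first search from 0 visits 0, 4, 3, 8, 2, 9, 6, 10, 1, 7, 5 — all 11 vertices — so the graph is connected.

Yes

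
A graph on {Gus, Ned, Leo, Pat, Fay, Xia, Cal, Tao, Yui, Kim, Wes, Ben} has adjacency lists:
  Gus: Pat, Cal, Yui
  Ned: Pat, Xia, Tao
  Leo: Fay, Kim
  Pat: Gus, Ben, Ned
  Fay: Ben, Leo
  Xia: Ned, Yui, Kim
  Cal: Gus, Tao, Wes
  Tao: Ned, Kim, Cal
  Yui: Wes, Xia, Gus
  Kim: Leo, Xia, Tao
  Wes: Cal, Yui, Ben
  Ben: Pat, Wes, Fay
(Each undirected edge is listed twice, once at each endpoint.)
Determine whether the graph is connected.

Yes

A breadth-first search from Gus visits Gus, Pat, Yui, Cal, Ned, Ben, Xia, Wes, Tao, Fay, Kim, Leo — all 12 vertices — so the graph is connected.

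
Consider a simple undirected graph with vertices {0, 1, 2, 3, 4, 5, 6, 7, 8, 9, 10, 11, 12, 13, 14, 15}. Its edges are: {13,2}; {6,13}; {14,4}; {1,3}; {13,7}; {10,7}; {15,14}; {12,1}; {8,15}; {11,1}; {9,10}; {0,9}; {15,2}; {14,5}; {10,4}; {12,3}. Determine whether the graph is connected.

Component: {1, 3, 11, 12}
Component: {0, 2, 4, 5, 6, 7, 8, 9, 10, 13, 14, 15}
There are 2 separate components, so the graph is not connected.

No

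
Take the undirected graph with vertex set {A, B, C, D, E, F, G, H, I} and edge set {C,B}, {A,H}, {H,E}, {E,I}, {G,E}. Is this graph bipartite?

Yes

Color {C, D, F, G, H, I} black and {A, B, E} white. No edge joins two same-colored vertices, so the graph is bipartite.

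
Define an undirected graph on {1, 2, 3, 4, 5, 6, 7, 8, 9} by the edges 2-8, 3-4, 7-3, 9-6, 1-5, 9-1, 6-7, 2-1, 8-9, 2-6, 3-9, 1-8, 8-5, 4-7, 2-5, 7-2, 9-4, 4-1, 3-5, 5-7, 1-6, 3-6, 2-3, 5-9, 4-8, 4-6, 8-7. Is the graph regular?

Yes

Degrees: 1:6, 2:6, 3:6, 4:6, 5:6, 6:6, 7:6, 8:6, 9:6
All degrees equal 6; the graph is regular.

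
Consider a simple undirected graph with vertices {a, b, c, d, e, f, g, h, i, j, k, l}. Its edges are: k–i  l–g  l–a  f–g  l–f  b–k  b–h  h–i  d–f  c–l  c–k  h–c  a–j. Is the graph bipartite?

g-f-l-g is an odd cycle (length 3), and a bipartite graph can contain only even cycles.

No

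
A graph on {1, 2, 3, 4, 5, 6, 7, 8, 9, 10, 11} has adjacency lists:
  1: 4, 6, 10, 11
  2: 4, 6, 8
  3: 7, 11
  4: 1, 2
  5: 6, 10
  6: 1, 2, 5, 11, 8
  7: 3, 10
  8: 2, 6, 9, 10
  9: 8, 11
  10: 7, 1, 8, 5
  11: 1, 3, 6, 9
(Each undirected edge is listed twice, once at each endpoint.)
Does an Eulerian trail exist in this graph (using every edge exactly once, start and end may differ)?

Degrees: 1:4, 2:3, 3:2, 4:2, 5:2, 6:5, 7:2, 8:4, 9:2, 10:4, 11:4
Odd-degree vertices: 2, 6 (2 total).
The non-isolated vertices are connected and exactly 2 have odd degree, so an Eulerian trail exists (from 2 to 6).

Yes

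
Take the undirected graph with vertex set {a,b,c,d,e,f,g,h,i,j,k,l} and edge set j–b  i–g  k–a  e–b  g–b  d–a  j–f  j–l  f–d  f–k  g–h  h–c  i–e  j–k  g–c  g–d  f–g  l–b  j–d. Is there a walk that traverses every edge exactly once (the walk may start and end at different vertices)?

Degrees: a:2, b:4, c:2, d:4, e:2, f:4, g:6, h:2, i:2, j:5, k:3, l:2
Odd-degree vertices: j, k (2 total).
With 2 odd-degree vertices and all edges in one connected piece, an Eulerian trail exists (from j to k).

Yes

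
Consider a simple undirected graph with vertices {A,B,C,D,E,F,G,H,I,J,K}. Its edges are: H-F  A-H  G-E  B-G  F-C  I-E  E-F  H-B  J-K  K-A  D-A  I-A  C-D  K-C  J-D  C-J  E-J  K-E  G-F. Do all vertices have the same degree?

No

Degrees: A:4, B:2, C:4, D:3, E:5, F:4, G:3, H:3, I:2, J:4, K:4
Vertex B has degree 2 while E has degree 5, so the graph is not regular.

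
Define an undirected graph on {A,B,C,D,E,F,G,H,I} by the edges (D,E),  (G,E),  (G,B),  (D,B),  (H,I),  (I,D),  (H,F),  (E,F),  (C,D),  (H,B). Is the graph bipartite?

D-E-F-H-I-D is an odd cycle (length 5), and a bipartite graph can contain only even cycles.

No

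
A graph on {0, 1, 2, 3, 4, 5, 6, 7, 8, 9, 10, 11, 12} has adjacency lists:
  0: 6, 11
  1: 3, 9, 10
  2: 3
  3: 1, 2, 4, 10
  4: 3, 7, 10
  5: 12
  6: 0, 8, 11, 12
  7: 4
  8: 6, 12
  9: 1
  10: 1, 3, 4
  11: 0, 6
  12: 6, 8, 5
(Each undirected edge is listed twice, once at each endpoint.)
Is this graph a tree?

No

|V| = 13, |E| = 15.
It is not connected, so it is not a tree.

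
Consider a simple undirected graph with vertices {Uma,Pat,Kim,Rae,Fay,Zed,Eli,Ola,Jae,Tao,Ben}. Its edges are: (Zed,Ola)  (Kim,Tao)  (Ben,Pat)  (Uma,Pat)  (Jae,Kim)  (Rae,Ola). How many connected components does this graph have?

5

Component: {Fay}
Component: {Eli}
Component: {Uma, Pat, Ben}
Component: {Kim, Jae, Tao}
Component: {Rae, Zed, Ola}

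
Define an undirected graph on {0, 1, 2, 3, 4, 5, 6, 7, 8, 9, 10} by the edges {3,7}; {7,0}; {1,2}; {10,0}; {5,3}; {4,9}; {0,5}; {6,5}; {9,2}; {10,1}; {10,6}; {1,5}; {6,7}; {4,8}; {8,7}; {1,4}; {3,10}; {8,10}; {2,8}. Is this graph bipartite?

A valid 2-coloring puts {2, 4, 5, 7, 10} on one side and {0, 1, 3, 6, 8, 9} on the other; every edge crosses between the two sides.

Yes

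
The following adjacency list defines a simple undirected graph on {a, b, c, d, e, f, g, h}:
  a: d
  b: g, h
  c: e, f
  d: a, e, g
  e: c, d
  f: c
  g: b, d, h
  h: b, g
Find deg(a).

1

Neighbors of a: d.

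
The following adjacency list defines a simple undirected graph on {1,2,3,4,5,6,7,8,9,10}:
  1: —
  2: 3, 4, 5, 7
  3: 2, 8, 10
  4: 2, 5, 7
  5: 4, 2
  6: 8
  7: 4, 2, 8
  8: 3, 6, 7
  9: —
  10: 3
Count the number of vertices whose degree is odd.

6

Degrees: 1:0, 2:4, 3:3, 4:3, 5:2, 6:1, 7:3, 8:3, 9:0, 10:1
Odd-degree vertices: 3, 4, 6, 7, 8, 10.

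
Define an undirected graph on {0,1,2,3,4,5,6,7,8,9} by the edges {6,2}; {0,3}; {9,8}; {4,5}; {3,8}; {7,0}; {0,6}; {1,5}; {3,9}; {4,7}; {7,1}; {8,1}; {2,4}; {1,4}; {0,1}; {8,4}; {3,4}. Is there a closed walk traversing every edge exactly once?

Degrees: 0:4, 1:5, 2:2, 3:4, 4:6, 5:2, 6:2, 7:3, 8:4, 9:2
1, 7 have odd degree; an Eulerian circuit needs every degree to be even, so none exists.

No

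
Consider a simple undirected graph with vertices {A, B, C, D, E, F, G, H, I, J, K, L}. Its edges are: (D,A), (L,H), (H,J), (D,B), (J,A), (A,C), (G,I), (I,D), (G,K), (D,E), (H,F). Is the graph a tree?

|V| = 12, |E| = 11.
Connected and |E| = |V| - 1, which characterizes a tree.

Yes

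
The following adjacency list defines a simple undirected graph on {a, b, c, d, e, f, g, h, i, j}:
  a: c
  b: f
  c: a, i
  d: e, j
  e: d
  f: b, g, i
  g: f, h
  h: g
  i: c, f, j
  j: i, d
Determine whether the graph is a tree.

Yes

|V| = 10, |E| = 9.
Connected and |E| = |V| - 1, which characterizes a tree.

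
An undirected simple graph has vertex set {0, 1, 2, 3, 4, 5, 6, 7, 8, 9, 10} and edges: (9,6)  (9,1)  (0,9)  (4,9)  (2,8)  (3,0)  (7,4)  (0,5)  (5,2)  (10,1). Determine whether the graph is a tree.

Yes

The graph has 11 vertices and 10 edges.
It is connected with exactly 10 edges, hence acyclic — it is a tree.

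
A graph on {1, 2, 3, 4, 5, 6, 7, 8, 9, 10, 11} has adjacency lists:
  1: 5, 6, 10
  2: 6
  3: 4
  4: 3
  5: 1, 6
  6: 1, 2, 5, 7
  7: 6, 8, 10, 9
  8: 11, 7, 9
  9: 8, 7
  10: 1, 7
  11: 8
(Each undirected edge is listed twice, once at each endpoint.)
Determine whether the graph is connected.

Component: {3, 4}
Component: {1, 2, 5, 6, 7, 8, 9, 10, 11}
No edge joins these 2 groups, so the graph is disconnected.

No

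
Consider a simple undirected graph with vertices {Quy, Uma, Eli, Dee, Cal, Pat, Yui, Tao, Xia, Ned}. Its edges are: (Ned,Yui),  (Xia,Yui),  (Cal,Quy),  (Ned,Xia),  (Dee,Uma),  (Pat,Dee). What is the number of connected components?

5

Component: {Eli}
Component: {Tao}
Component: {Quy, Cal}
Component: {Uma, Dee, Pat}
Component: {Yui, Xia, Ned}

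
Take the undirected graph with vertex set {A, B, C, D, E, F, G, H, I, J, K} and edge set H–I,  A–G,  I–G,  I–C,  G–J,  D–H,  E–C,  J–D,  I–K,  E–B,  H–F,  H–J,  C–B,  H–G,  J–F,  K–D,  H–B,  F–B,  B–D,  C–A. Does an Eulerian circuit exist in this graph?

No

Degrees: A:2, B:5, C:4, D:4, E:2, F:3, G:4, H:6, I:4, J:4, K:2
Vertices with odd degree: B, F. An Eulerian circuit requires all degrees even.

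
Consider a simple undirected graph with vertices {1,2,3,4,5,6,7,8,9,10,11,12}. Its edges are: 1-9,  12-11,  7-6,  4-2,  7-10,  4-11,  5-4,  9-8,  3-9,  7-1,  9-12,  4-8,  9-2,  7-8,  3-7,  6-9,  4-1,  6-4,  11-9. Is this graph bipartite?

No

The cycle 9-11-12-9 has length 3, which is odd, so the graph is not bipartite.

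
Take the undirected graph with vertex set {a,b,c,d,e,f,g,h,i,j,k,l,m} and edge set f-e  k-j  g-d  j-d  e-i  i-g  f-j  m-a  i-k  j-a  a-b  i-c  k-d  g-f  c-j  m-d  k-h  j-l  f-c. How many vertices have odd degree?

Degrees: a:3, b:1, c:3, d:4, e:2, f:4, g:3, h:1, i:4, j:6, k:4, l:1, m:2
Odd-degree vertices: a, b, c, g, h, l.

6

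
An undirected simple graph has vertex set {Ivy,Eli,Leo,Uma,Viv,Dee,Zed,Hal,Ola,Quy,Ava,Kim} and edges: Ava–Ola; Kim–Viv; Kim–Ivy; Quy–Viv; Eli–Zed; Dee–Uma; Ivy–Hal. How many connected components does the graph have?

Component: {Leo}
Component: {Eli, Zed}
Component: {Uma, Dee}
Component: {Ola, Ava}
Component: {Ivy, Viv, Hal, Quy, Kim}

5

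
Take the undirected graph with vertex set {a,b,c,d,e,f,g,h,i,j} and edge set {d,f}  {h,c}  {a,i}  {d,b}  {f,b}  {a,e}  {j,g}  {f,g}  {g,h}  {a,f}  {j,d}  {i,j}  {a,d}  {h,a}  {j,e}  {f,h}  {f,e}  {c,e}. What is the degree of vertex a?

Neighbors of a: d, e, f, h, i.

5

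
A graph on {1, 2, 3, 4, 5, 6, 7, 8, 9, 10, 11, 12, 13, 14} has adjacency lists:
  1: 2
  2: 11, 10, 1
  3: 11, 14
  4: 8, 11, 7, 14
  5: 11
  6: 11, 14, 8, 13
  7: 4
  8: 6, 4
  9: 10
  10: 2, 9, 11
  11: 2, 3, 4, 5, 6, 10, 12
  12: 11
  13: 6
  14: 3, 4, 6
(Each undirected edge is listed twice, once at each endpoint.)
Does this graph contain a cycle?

The graph has 14 vertices, 17 edges, and 1 connected component.
Since 17 > 14 - 1, a cycle must exist; for instance 11-3-14-4-8-6-11.

Yes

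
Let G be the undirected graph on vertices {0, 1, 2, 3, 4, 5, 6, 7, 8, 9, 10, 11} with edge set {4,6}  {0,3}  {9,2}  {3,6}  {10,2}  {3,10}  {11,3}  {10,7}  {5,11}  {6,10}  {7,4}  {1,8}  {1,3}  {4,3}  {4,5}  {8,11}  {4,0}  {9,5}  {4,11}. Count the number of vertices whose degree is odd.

Degrees: 0:2, 1:2, 2:2, 3:6, 4:6, 5:3, 6:3, 7:2, 8:2, 9:2, 10:4, 11:4
Odd-degree vertices: 5, 6.

2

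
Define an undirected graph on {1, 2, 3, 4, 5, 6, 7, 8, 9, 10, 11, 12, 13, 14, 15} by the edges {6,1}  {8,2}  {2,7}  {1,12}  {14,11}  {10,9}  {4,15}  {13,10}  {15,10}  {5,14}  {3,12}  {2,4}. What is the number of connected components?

3

Component: {5, 11, 14}
Component: {1, 3, 6, 12}
Component: {2, 4, 7, 8, 9, 10, 13, 15}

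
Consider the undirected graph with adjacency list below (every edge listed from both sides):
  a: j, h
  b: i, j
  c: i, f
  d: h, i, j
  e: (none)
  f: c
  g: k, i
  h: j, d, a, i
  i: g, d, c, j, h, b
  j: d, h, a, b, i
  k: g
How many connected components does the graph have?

Component: {e}
Component: {a, b, c, d, f, g, h, i, j, k}

2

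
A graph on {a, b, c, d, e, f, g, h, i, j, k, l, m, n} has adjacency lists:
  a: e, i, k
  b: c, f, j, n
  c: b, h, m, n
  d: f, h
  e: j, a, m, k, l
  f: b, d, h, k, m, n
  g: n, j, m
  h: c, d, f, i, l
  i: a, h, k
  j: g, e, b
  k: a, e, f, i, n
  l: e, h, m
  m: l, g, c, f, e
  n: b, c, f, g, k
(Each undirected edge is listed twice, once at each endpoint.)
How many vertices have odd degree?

Degrees: a:3, b:4, c:4, d:2, e:5, f:6, g:3, h:5, i:3, j:3, k:5, l:3, m:5, n:5
Odd-degree vertices: a, e, g, h, i, j, k, l, m, n.

10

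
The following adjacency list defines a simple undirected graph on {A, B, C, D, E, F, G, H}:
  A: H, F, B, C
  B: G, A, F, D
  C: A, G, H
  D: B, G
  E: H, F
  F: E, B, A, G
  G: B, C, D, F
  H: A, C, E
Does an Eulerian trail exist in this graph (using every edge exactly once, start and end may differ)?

Yes

Degrees: A:4, B:4, C:3, D:2, E:2, F:4, G:4, H:3
Odd-degree vertices: C, H (2 total).
The non-isolated vertices are connected and exactly 2 have odd degree, so an Eulerian trail exists (from C to H).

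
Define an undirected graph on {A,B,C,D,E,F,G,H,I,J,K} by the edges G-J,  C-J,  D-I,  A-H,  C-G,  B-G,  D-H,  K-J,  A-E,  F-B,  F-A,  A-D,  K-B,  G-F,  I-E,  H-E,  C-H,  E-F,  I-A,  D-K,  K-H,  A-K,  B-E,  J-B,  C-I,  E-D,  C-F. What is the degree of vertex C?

Neighbors of C: F, G, H, I, J.

5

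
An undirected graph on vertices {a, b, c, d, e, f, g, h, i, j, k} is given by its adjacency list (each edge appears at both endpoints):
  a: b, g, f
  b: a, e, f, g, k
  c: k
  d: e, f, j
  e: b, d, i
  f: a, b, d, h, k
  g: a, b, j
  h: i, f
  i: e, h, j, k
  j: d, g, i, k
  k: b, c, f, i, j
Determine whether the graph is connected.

Starting from a and exploring outward reaches every vertex (a, b, f, g, e, k, h, d, j, i, c); the graph is connected.

Yes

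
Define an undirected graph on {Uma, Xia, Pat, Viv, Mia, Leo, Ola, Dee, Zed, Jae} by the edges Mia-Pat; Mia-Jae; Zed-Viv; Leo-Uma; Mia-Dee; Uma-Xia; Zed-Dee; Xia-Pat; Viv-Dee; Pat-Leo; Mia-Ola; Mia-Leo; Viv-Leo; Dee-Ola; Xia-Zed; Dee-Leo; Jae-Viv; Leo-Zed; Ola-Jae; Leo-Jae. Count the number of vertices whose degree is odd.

6

Degrees: Uma:2, Xia:3, Pat:3, Viv:4, Mia:5, Leo:7, Ola:3, Dee:5, Zed:4, Jae:4
Odd-degree vertices: Xia, Pat, Mia, Leo, Ola, Dee.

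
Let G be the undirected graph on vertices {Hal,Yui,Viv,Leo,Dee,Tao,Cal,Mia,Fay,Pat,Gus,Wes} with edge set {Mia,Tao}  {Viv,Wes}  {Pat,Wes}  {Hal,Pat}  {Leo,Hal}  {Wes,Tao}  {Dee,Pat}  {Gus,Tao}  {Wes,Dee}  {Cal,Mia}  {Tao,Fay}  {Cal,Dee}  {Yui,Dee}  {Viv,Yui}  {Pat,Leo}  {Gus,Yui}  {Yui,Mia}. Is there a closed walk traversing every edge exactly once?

No

Degrees: Hal:2, Yui:4, Viv:2, Leo:2, Dee:4, Tao:4, Cal:2, Mia:3, Fay:1, Pat:4, Gus:2, Wes:4
Vertices with odd degree: Mia, Fay. An Eulerian circuit requires all degrees even.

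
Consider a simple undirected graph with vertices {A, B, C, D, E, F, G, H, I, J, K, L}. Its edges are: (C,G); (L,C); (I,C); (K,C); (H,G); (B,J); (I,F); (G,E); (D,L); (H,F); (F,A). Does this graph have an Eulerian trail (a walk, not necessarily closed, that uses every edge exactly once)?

No

Degrees: A:1, B:1, C:4, D:1, E:1, F:3, G:3, H:2, I:2, J:1, K:1, L:2
Odd-degree vertices: A, B, D, E, F, G, J, K (8 total).
With 8 odd-degree vertices (more than two), no single trail can use every edge.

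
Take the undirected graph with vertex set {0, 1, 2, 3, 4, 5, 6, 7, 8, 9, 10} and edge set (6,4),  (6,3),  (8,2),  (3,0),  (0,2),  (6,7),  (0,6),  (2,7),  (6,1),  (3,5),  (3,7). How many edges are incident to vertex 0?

3

Neighbors of 0: 2, 3, 6.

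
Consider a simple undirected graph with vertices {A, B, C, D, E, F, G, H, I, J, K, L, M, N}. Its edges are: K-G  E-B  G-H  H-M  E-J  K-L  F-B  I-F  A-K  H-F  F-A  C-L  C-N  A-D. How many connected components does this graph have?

Component: {A, B, C, D, E, F, G, H, I, J, K, L, M, N}

1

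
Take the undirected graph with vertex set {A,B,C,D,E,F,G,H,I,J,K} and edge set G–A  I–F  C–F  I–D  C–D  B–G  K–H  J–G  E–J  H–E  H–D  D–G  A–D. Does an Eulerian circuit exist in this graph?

Degrees: A:2, B:1, C:2, D:5, E:2, F:2, G:4, H:3, I:2, J:2, K:1
B, D, H, K have odd degree; an Eulerian circuit needs every degree to be even, so none exists.

No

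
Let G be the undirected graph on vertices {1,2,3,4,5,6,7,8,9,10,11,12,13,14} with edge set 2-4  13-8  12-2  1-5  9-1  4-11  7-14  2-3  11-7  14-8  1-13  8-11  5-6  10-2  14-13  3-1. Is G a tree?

No

The graph has 14 vertices and 16 edges.
A tree on 14 vertices has exactly 13 edges; this graph has 16, so it contains a cycle and is not a tree.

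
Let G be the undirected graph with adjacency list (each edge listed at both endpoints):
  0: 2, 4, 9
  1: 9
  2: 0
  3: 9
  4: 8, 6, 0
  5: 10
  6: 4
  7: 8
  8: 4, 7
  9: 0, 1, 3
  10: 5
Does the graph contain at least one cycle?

|V| = 11, |E| = 9, number of components = 2.
A forest on 11 vertices with 2 components has exactly 9 edges, which matches — so no cycle.

No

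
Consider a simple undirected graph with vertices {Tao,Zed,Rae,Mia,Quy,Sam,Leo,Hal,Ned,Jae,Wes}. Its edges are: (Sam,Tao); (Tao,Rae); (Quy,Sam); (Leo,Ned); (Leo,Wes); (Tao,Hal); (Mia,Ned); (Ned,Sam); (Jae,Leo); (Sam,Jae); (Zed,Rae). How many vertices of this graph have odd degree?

Degrees: Tao:3, Zed:1, Rae:2, Mia:1, Quy:1, Sam:4, Leo:3, Hal:1, Ned:3, Jae:2, Wes:1
Odd-degree vertices: Tao, Zed, Mia, Quy, Leo, Hal, Ned, Wes.

8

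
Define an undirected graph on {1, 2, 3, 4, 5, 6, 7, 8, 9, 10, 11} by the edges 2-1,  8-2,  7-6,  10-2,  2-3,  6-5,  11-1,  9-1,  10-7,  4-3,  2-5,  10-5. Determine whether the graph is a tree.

|V| = 11, |E| = 12.
Connected but with 12 > 10 edges, so it has a cycle and is not a tree.

No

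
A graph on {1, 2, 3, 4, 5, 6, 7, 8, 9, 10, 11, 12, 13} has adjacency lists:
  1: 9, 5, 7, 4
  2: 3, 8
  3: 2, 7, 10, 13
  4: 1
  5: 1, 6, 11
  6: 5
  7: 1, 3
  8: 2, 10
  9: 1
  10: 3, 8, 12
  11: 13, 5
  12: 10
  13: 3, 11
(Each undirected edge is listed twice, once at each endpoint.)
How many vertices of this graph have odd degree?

Degrees: 1:4, 2:2, 3:4, 4:1, 5:3, 6:1, 7:2, 8:2, 9:1, 10:3, 11:2, 12:1, 13:2
Odd-degree vertices: 4, 5, 6, 9, 10, 12.

6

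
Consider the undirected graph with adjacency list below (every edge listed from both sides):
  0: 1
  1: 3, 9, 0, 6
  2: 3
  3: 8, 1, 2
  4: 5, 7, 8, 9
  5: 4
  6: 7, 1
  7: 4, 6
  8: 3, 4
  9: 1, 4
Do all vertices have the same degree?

Degrees: 0:1, 1:4, 2:1, 3:3, 4:4, 5:1, 6:2, 7:2, 8:2, 9:2
Degrees are not all equal (e.g. deg(0)=1 but deg(1)=4); not regular.

No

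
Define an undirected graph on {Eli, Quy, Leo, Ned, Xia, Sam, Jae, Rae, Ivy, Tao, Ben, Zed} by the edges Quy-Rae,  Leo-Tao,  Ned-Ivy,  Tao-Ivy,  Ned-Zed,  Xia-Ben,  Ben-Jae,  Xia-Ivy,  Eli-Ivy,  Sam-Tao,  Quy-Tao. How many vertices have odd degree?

6

Degrees: Eli:1, Quy:2, Leo:1, Ned:2, Xia:2, Sam:1, Jae:1, Rae:1, Ivy:4, Tao:4, Ben:2, Zed:1
Odd-degree vertices: Eli, Leo, Sam, Jae, Rae, Zed.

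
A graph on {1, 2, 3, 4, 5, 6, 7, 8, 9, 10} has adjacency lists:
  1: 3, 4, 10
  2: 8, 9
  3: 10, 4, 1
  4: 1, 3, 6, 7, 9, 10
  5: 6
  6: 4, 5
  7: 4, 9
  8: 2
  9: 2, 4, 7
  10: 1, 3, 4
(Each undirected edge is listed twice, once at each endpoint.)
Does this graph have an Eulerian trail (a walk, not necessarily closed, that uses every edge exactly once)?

Degrees: 1:3, 2:2, 3:3, 4:6, 5:1, 6:2, 7:2, 8:1, 9:3, 10:3
Odd-degree vertices: 1, 3, 5, 8, 9, 10 (6 total).
An Eulerian trail requires 0 or 2 odd-degree vertices; here there are 6.

No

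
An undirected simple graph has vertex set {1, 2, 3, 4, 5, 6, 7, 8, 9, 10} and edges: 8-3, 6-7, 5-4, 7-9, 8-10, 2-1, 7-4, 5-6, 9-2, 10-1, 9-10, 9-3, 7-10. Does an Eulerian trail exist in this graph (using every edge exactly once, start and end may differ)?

Yes

Degrees: 1:2, 2:2, 3:2, 4:2, 5:2, 6:2, 7:4, 8:2, 9:4, 10:4
Odd-degree vertices: none (0 total).
The non-isolated vertices are connected and exactly 0 have odd degree, so an Eulerian trail exists.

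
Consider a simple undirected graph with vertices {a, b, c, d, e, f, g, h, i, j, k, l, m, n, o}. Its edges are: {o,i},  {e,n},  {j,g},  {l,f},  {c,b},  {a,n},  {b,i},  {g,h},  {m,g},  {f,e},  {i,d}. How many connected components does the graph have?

4

Component: {k}
Component: {g, h, j, m}
Component: {a, e, f, l, n}
Component: {b, c, d, i, o}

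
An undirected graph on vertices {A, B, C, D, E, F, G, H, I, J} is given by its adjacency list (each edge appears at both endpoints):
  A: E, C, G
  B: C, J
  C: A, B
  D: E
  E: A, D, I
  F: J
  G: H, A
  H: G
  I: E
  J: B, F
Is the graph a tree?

Yes

The graph has 10 vertices and 9 edges.
It is connected with exactly 9 edges, hence acyclic — it is a tree.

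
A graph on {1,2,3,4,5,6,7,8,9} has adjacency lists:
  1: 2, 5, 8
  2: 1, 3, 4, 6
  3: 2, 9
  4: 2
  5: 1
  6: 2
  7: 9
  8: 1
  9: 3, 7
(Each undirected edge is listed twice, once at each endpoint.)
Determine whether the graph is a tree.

|V| = 9, |E| = 8.
Connected and |E| = |V| - 1, which characterizes a tree.

Yes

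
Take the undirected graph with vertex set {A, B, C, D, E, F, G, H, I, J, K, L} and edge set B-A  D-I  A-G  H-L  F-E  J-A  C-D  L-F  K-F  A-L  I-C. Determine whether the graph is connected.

Component: {C, D, I}
Component: {A, B, E, F, G, H, J, K, L}
There are 2 separate components, so the graph is not connected.

No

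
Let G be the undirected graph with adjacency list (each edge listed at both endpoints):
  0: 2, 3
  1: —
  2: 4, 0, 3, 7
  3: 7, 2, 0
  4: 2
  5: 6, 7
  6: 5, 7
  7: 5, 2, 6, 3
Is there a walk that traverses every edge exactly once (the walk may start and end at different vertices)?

Yes

Degrees: 0:2, 1:0, 2:4, 3:3, 4:1, 5:2, 6:2, 7:4
Odd-degree vertices: 3, 4 (2 total).
The non-isolated vertices are connected and exactly 2 have odd degree, so an Eulerian trail exists (from 3 to 4).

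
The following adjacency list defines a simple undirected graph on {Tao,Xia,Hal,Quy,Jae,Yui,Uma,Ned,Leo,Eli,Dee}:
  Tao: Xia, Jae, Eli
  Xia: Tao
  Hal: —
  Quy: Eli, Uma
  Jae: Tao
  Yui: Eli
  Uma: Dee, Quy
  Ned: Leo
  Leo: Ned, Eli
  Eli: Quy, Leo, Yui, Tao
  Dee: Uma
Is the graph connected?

Component: {Hal}
Component: {Tao, Xia, Quy, Jae, Yui, Uma, Ned, Leo, Eli, Dee}
No edge joins these 2 groups, so the graph is disconnected.

No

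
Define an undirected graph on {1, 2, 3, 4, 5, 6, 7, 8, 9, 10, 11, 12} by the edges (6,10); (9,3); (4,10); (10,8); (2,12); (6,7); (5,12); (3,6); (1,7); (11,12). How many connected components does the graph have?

2

Component: {2, 5, 11, 12}
Component: {1, 3, 4, 6, 7, 8, 9, 10}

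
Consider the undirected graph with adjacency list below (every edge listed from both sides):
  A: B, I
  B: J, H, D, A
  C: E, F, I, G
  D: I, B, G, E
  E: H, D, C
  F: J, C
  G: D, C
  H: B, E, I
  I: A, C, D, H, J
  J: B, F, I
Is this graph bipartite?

Yes

A valid 2-coloring puts {B, E, F, G, I} on one side and {A, C, D, H, J} on the other; every edge crosses between the two sides.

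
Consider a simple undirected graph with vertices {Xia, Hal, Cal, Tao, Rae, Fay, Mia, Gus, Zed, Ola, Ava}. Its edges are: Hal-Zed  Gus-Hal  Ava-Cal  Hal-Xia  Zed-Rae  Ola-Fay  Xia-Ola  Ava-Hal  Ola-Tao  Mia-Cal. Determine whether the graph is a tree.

Yes

|V| = 11, |E| = 10.
Connected and |E| = |V| - 1, which characterizes a tree.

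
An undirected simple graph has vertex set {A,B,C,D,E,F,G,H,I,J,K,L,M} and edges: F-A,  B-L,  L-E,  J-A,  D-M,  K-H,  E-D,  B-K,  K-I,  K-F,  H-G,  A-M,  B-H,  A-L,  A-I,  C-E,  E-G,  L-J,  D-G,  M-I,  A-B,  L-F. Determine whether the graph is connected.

Yes

A breadth-first search from A visits A, I, L, J, M, B, F, K, E, D, H, C, G — all 13 vertices — so the graph is connected.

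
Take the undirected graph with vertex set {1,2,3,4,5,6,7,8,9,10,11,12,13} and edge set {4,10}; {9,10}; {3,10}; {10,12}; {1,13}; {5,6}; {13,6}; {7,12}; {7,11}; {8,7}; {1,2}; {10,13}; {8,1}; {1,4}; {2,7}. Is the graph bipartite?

A valid 2-coloring puts {2, 3, 4, 5, 8, 9, 11, 12, 13} on one side and {1, 6, 7, 10} on the other; every edge crosses between the two sides.

Yes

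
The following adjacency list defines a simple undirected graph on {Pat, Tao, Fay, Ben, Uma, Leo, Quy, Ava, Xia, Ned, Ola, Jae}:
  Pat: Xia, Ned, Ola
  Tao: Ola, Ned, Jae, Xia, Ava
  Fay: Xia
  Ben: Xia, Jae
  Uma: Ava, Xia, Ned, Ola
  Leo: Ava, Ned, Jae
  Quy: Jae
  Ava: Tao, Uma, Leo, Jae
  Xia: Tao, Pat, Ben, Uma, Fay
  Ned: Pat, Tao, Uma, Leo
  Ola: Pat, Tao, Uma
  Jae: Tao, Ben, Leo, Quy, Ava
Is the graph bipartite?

Leo-Ava-Jae-Leo is an odd cycle (length 3), and a bipartite graph can contain only even cycles.

No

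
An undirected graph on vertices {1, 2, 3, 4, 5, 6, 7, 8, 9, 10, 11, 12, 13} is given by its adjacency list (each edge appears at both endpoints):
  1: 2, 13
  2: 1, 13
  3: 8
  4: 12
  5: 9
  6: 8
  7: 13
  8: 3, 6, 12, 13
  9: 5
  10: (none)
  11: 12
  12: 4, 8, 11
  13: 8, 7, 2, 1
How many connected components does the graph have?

3

Component: {10}
Component: {5, 9}
Component: {1, 2, 3, 4, 6, 7, 8, 11, 12, 13}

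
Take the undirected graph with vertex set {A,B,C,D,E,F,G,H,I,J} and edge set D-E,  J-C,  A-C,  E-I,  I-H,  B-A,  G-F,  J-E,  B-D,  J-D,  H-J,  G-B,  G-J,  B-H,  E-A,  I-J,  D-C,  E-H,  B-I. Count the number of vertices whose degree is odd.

Degrees: A:3, B:5, C:3, D:4, E:5, F:1, G:3, H:4, I:4, J:6
Odd-degree vertices: A, B, C, E, F, G.

6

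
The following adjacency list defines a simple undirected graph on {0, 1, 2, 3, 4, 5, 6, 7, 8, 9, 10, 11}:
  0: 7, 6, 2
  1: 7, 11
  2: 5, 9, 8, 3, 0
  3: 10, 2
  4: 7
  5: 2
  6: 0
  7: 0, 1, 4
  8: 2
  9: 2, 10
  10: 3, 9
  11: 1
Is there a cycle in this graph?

Yes

|V| = 12, |E| = 12, number of components = 1.
Since 12 > 12 - 1, a cycle must exist; for instance 2-3-10-9-2.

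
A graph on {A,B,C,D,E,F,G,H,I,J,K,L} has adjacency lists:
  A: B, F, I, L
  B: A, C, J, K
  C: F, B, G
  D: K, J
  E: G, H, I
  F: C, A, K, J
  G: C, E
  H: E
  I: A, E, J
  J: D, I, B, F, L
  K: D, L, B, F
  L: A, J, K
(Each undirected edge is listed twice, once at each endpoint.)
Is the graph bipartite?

A valid 2-coloring puts {B, D, F, G, H, I, L} on one side and {A, C, E, J, K} on the other; every edge crosses between the two sides.

Yes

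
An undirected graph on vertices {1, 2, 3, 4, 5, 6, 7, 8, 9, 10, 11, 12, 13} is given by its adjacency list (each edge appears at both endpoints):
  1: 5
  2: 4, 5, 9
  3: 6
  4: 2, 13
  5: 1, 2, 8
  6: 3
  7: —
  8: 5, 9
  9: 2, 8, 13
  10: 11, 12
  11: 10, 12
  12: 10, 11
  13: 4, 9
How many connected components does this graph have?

4

Component: {7}
Component: {3, 6}
Component: {10, 11, 12}
Component: {1, 2, 4, 5, 8, 9, 13}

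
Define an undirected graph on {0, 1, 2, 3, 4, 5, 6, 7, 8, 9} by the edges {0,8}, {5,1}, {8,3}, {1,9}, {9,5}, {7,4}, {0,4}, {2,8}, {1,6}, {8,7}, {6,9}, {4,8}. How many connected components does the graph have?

Component: {1, 5, 6, 9}
Component: {0, 2, 3, 4, 7, 8}

2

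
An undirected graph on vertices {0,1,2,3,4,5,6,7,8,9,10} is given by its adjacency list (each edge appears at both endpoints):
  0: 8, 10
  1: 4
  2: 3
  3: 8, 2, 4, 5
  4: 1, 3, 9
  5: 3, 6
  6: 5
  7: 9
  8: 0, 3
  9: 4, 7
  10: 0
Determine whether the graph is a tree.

Yes

|V| = 11, |E| = 10.
Connected and |E| = |V| - 1, which characterizes a tree.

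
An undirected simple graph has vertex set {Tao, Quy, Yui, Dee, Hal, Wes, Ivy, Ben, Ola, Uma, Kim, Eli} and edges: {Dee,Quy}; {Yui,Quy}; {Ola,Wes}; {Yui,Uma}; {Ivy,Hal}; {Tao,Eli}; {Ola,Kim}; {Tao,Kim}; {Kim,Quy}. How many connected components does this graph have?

3

Component: {Ben}
Component: {Hal, Ivy}
Component: {Tao, Quy, Yui, Dee, Wes, Ola, Uma, Kim, Eli}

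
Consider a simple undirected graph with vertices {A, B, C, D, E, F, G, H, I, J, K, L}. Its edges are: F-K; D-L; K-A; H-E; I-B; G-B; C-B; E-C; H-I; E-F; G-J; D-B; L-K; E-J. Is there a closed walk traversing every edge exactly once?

No

Degrees: A:1, B:4, C:2, D:2, E:4, F:2, G:2, H:2, I:2, J:2, K:3, L:2
A, K have odd degree; an Eulerian circuit needs every degree to be even, so none exists.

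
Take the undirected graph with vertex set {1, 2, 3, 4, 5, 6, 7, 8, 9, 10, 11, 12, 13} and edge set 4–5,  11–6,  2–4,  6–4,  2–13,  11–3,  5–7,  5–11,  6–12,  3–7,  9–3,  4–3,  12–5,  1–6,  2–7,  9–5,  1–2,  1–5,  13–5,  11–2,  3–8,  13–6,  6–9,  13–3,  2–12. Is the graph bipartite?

Yes

Partition the vertices as {2, 3, 5, 6, 10} vs {1, 4, 7, 8, 9, 11, 12, 13}. Each listed edge has one endpoint in each part, so the graph is bipartite.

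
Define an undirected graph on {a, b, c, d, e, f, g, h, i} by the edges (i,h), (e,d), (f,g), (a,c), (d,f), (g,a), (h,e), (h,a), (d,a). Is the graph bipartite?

Partition the vertices as {b, c, d, g, h} vs {a, e, f, i}. Each listed edge has one endpoint in each part, so the graph is bipartite.

Yes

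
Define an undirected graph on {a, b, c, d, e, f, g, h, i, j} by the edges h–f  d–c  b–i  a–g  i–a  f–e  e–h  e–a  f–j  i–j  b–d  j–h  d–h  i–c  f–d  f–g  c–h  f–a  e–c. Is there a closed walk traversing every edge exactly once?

No

Degrees: a:4, b:2, c:4, d:4, e:4, f:6, g:2, h:5, i:4, j:3
Vertices with odd degree: h, j. An Eulerian circuit requires all degrees even.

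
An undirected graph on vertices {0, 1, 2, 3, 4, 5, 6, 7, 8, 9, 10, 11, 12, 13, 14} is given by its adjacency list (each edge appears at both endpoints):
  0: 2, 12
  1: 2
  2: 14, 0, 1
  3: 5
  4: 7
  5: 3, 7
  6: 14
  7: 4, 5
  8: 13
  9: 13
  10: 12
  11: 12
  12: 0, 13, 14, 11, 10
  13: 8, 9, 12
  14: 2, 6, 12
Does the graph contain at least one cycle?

Yes

|V| = 15, |E| = 14, number of components = 2.
Since 14 > 15 - 2, a cycle must exist; for instance 0-12-14-2-0.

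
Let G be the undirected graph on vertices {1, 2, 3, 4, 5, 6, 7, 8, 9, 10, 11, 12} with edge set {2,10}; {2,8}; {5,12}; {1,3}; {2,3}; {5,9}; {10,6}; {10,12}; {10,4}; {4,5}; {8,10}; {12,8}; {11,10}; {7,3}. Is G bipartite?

No

The cycle 8-10-12-8 has length 3, which is odd, so the graph is not bipartite.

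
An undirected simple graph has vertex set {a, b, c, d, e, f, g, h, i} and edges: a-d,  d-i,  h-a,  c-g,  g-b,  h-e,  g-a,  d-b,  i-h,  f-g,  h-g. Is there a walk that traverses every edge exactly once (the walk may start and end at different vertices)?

No

Degrees: a:3, b:2, c:1, d:3, e:1, f:1, g:5, h:4, i:2
Odd-degree vertices: a, c, d, e, f, g (6 total).
With 6 odd-degree vertices (more than two), no single trail can use every edge.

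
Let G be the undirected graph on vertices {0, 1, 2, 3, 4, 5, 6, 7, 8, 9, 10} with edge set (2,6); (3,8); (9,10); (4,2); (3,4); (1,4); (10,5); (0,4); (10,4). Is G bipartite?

Yes

A valid 2-coloring puts {4, 5, 6, 7, 8, 9} on one side and {0, 1, 2, 3, 10} on the other; every edge crosses between the two sides.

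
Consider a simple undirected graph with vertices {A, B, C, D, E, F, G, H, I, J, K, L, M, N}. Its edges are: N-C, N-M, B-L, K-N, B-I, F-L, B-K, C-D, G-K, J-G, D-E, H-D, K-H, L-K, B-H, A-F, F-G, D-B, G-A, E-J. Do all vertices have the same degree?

Degrees: A:2, B:5, C:2, D:4, E:2, F:3, G:4, H:3, I:1, J:2, K:5, L:3, M:1, N:3
Degrees are not all equal (e.g. deg(I)=1 but deg(B)=5); not regular.

No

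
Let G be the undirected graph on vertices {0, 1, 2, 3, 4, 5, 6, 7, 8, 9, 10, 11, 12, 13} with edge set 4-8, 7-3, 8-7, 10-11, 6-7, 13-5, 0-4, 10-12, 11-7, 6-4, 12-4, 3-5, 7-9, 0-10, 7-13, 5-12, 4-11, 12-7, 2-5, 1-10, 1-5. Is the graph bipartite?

Yes

Partition the vertices as {4, 5, 7, 10} vs {0, 1, 2, 3, 6, 8, 9, 11, 12, 13}. Each listed edge has one endpoint in each part, so the graph is bipartite.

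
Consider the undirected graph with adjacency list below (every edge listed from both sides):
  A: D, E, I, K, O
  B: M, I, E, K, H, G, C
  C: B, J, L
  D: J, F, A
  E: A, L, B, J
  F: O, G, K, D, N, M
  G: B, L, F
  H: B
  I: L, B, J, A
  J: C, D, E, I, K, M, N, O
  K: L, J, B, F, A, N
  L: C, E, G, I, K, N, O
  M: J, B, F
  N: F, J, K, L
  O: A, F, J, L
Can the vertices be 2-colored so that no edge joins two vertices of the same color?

No

The cycle K-N-J-K has length 3, which is odd, so the graph is not bipartite.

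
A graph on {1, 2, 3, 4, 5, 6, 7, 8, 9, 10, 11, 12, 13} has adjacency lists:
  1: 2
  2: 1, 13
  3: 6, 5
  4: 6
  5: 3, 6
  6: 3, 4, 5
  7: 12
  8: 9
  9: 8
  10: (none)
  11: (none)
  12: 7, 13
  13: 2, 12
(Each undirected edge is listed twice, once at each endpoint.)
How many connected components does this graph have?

Component: {10}
Component: {11}
Component: {8, 9}
Component: {3, 4, 5, 6}
Component: {1, 2, 7, 12, 13}

5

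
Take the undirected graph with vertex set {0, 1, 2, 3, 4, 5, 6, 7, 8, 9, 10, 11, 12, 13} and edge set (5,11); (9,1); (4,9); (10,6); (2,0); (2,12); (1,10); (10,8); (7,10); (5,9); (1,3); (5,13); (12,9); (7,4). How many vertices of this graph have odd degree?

8

Degrees: 0:1, 1:3, 2:2, 3:1, 4:2, 5:3, 6:1, 7:2, 8:1, 9:4, 10:4, 11:1, 12:2, 13:1
Odd-degree vertices: 0, 1, 3, 5, 6, 8, 11, 13.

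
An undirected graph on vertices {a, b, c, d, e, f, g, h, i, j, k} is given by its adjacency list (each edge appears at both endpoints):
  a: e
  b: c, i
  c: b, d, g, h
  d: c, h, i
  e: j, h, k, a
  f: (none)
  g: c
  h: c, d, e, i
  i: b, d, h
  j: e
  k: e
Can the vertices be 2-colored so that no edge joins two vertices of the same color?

No

The cycle i-d-h-i has length 3, which is odd, so the graph is not bipartite.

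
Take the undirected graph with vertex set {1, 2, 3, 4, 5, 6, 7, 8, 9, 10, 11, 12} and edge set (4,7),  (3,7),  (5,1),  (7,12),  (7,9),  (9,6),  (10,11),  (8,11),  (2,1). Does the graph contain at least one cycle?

|V| = 12, |E| = 9, number of components = 3.
A forest on 12 vertices with 3 components has exactly 9 edges, which matches — so no cycle.

No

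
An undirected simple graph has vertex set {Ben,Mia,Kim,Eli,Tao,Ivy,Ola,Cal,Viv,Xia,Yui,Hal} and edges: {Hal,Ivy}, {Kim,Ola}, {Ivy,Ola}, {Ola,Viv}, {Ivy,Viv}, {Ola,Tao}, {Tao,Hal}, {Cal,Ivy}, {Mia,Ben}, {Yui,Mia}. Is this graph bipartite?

Ola-Viv-Ivy-Ola is an odd cycle (length 3), and a bipartite graph can contain only even cycles.

No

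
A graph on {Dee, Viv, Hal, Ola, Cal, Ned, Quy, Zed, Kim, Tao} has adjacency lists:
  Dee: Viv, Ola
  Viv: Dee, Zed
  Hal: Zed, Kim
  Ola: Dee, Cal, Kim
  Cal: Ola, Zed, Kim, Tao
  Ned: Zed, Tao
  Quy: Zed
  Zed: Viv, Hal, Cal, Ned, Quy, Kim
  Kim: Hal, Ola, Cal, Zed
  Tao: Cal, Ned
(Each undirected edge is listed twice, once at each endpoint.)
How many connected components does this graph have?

Component: {Dee, Viv, Hal, Ola, Cal, Ned, Quy, Zed, Kim, Tao}

1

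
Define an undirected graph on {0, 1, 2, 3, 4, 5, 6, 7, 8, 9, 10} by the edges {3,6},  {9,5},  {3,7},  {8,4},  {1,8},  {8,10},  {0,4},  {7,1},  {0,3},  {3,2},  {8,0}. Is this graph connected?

No

Component: {5, 9}
Component: {0, 1, 2, 3, 4, 6, 7, 8, 10}
There are 2 separate components, so the graph is not connected.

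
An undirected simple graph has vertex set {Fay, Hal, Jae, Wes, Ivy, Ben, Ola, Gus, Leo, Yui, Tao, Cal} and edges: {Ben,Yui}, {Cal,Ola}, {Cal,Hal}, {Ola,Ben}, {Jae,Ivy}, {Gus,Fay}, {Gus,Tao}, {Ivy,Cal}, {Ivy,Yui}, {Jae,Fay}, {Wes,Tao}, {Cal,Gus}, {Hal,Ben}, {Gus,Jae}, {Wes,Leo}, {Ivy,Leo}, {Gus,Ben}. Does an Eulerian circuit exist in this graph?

No

Degrees: Fay:2, Hal:2, Jae:3, Wes:2, Ivy:4, Ben:4, Ola:2, Gus:5, Leo:2, Yui:2, Tao:2, Cal:4
Vertices with odd degree: Jae, Gus. An Eulerian circuit requires all degrees even.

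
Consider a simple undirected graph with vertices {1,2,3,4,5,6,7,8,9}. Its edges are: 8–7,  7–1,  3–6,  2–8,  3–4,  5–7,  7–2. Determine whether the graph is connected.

Component: {9}
Component: {3, 4, 6}
Component: {1, 2, 5, 7, 8}
No edge joins these 3 groups, so the graph is disconnected.

No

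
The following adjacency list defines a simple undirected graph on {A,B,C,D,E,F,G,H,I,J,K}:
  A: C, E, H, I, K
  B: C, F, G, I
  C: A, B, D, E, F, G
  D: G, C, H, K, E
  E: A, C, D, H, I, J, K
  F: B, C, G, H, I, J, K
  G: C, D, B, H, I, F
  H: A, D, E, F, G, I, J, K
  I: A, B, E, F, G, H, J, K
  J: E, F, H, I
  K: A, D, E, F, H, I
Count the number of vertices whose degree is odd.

Degrees: A:5, B:4, C:6, D:5, E:7, F:7, G:6, H:8, I:8, J:4, K:6
Odd-degree vertices: A, D, E, F.

4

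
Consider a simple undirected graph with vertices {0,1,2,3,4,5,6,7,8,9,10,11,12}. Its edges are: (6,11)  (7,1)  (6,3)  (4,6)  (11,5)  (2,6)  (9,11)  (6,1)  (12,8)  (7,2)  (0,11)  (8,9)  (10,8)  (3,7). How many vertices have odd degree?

8

Degrees: 0:1, 1:2, 2:2, 3:2, 4:1, 5:1, 6:5, 7:3, 8:3, 9:2, 10:1, 11:4, 12:1
Odd-degree vertices: 0, 4, 5, 6, 7, 8, 10, 12.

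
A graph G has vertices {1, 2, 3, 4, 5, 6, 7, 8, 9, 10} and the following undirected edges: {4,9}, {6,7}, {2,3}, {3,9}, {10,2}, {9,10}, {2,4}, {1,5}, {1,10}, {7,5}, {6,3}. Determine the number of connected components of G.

2

Component: {8}
Component: {1, 2, 3, 4, 5, 6, 7, 9, 10}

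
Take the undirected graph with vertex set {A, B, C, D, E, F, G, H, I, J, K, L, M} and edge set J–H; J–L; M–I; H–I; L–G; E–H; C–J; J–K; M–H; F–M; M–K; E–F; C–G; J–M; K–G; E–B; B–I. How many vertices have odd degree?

Degrees: A:0, B:2, C:2, D:0, E:3, F:2, G:3, H:4, I:3, J:5, K:3, L:2, M:5
Odd-degree vertices: E, G, I, J, K, M.

6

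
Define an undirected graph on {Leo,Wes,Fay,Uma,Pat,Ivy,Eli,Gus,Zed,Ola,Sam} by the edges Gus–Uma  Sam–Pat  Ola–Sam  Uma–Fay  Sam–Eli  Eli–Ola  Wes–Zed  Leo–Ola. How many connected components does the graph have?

Component: {Ivy}
Component: {Wes, Zed}
Component: {Fay, Uma, Gus}
Component: {Leo, Pat, Eli, Ola, Sam}

4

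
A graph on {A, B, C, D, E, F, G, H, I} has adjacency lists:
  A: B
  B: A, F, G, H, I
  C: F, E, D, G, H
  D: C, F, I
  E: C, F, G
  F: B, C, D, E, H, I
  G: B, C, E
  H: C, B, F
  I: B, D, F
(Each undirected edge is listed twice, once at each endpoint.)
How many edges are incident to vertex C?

Neighbors of C: D, E, F, G, H.

5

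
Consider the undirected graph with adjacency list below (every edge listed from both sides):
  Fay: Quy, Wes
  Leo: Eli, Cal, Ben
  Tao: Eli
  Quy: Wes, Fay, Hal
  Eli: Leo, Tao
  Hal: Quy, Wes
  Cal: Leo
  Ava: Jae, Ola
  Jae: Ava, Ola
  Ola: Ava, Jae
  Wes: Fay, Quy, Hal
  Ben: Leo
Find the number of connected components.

3

Component: {Ava, Jae, Ola}
Component: {Fay, Quy, Hal, Wes}
Component: {Leo, Tao, Eli, Cal, Ben}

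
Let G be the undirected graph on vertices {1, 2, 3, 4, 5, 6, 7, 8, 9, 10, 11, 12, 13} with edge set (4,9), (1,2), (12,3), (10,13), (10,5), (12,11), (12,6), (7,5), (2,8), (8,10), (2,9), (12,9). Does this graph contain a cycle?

No

The graph has 13 vertices, 12 edges, and 1 connected component.
A forest on 13 vertices with 1 component has exactly 12 edges, which matches — so no cycle.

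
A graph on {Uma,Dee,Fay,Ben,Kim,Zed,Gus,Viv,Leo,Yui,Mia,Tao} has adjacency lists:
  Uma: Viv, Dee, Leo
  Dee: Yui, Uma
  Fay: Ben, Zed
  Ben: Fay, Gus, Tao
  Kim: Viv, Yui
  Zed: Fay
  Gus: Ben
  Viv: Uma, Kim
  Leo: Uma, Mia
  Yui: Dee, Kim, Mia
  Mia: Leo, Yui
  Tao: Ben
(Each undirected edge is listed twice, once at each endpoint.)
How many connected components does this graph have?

Component: {Fay, Ben, Zed, Gus, Tao}
Component: {Uma, Dee, Kim, Viv, Leo, Yui, Mia}

2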